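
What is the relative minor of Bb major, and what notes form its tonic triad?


The relative minor shares the major's key signature and starts on its 6th degree
6th degree = a major 6th above the tonic; a major 6th above Bb is G
→ relative minor of Bb major is G minor
Tonic triad of G minor = root + minor 3rd + perfect 5th = G Bb D
= G minor; triad = G Bb D


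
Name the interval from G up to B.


Reasoning:
Letter names: G → B spans 3 letter names → a 3rd
Semitones: G → B = 4 half-steps
A 3rd of 4 semitones is a major 3rd
= major 3rd


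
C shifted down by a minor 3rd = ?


Working:
minor 3rd: 3 letter names, 3 semitones
Letter: C - 2 → A
Pitch: C - 3 semitones, spelled as an A → A
= A


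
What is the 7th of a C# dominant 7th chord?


Dominant 7th chord = root + major 3rd + perfect 5th + minor 7th
Seventh chords stack in thirds, so the letter names are C-E-G-B
Root: C#
Major 3rd above C#: E#
Perfect 5th above C#: G#
Minor 7th above C#: B
The 7th = B


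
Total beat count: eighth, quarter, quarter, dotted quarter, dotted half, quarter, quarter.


Let's work it out.
Beat values:
  eighth = 0.5 beats
  quarter = 1 beat
  quarter = 1 beat
  dotted quarter = 1.5 beats
  dotted half = 3 beats
  quarter = 1 beat
  quarter = 1 beat
Sum = 0.5 + 1 + 1 + 1.5 + 3 + 1 + 1
= 9 beats


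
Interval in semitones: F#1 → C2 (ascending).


Absolute semitone position = octave×12 + chromatic position
F#1: 1×12 + 6 = 18
C2: 2×12 + 0 = 24
Difference = 24 - 18 = 6
= 6 semitones


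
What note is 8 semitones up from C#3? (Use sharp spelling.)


Step by step:
C#3: chromatic position 1 in octave 3 → absolute = 3×12 + 1 = 37
Transpose up 8: 37 + 8 = 45
45 = 3×12 + 9 → A in octave 3
Result = A3


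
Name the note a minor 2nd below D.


Working:
A 2nd spans 2 letter names, so from D we land on C
A minor 2nd = 1 semitone below D
Spell C at that pitch: C#
= C#


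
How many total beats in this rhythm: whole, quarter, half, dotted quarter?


Beat values:
  whole = 4 beats
  quarter = 1 beat
  half = 2 beats
  dotted quarter = 1.5 beats
Sum = 4 + 1 + 2 + 1.5
= 8.5 beats


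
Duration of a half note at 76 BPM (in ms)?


One quarter-note beat = 60000 / BPM = 60000 / 76 ms
Half note = 2 × quarter note
Duration = 2 × 60000 / 76 = 120000 / 76
= 1578.9 ms


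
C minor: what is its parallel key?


Reasoning:
Parallel keys share the same tonic but differ in mode
C minor → parallel is C major
= C major


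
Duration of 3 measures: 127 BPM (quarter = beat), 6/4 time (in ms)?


Quarter-note beat duration = 60000 / 127 ms
Beats per measure (6/4) = 6
One measure = 6 × 60000 / 127 = 360000 / 127 ms
3 measures = 3 × 360000 / 127 = 1080000 / 127
= 8503.9 ms


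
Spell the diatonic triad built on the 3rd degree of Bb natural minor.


Bb natural minor scale: Bb C Db Eb F Gb Ab
Diatonic triad on degree 3 stacks scale notes 3, 5, 7: Db F Ab
Db→F = 4 semitones; Db→Ab = 7 semitones → major triad
= Db F Ab (major)


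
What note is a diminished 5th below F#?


A 5th spans 5 letter names, so from F we land on B
A diminished 5th = 6 semitones below F#
Spell B at that pitch: B#
= B#


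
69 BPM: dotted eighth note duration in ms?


Solution.
One quarter-note beat = 60000 / BPM = 60000 / 69 ms
Dotted eighth note = 3/4 × quarter note
Duration = 3/4 × 60000 / 69 = 45000 / 69
= 652.2 ms


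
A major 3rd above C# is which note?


A 3rd spans 3 letter names, so from C we land on E
A major 3rd = 4 semitones above C#
Spell E at that pitch: E#
= E#


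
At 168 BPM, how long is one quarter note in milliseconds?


One quarter-note beat = 60000 / BPM = 60000 / 168 ms
Duration = 60000 / 168
= 357.1 ms


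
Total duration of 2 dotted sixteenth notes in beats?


Base sixteenth note = 1/4 beats
Dot 1 adds half the previous value: +1/8
One dotted sixteenth = 1/4 + 1/8 = 3/8
2 of them = 2 × 3/8 = 3/4
= 3/4 beats


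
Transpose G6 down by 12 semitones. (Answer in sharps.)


Let's work it out.
G6: chromatic position 7 in octave 6 → absolute = 6×12 + 7 = 79
Transpose down 12: 79 - 12 = 67
67 = 5×12 + 7 → G in octave 5
Result = G5


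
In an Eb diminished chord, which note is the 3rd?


Diminished triad = root + minor 3rd (3 semitones) + diminished 5th (6 semitones)
A triad on Eb stacks thirds, so the chord tones use letter names E-G-B
Root: Eb
Minor 3rd above Eb: Gb
Diminished 5th above Eb: Bbb
The 3rd = Gb


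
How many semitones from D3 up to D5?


Working:
Absolute semitone position = octave×12 + chromatic position
D3: 3×12 + 2 = 38
D5: 5×12 + 2 = 62
Difference = 62 - 38 = 24
= 24 semitones


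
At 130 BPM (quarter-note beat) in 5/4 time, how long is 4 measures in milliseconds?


Let's work it out.
Quarter-note beat duration = 60000 / 130 ms
Beats per measure (5/4) = 5
One measure = 5 × 60000 / 130 = 300000 / 130 ms
4 measures = 4 × 300000 / 130 = 1200000 / 130
= 9230.8 ms


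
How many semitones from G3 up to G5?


Step by step:
Absolute semitone position = octave×12 + chromatic position
G3: 3×12 + 7 = 43
G5: 5×12 + 7 = 67
Difference = 67 - 43 = 24
= 24 semitones


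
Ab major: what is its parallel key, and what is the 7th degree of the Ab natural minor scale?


Parallel keys share the same tonic but differ in mode
Ab major → parallel is Ab minor
Ab natural minor scale: Ab Bb Cb Db Eb Fb Gb
= Ab minor; 7th degree = Gb


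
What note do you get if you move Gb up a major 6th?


Let's work it out.
major 6th: 6 letter names, 9 semitones
Letter: G + 5 → E
Pitch: Gb + 9 semitones, spelled as an E → Eb
= Eb


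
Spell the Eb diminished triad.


Solution.
Diminished triad = root + minor 3rd (3 semitones) + diminished 5th (6 semitones)
A triad on Eb stacks thirds, so the chord tones use letter names E-G-B
Root: Eb
Minor 3rd above Eb: Gb
Diminished 5th above Eb: Bbb
Chord = Eb Gb Bbb


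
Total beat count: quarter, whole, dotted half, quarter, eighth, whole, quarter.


Let's work it out.
Beat values:
  quarter = 1 beat
  whole = 4 beats
  dotted half = 3 beats
  quarter = 1 beat
  eighth = 0.5 beats
  whole = 4 beats
  quarter = 1 beat
Sum = 1 + 4 + 3 + 1 + 0.5 + 4 + 1
= 14.5 beats


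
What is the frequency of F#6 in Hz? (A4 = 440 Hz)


f = 440 × 2^(n/12) where n = semitones from A4
F#6: 21 semitones from A4
f = 440 × 2^(21/12)
f = 1479.98 Hz


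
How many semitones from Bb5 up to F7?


Solution.
Absolute semitone position = octave×12 + chromatic position
Bb5: 5×12 + 10 = 70
F7: 7×12 + 5 = 89
Difference = 89 - 70 = 19
= 19 semitones


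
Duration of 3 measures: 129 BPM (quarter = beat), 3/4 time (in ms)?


Reasoning:
Quarter-note beat duration = 60000 / 129 ms
Beats per measure (3/4) = 3
One measure = 3 × 60000 / 129 = 180000 / 129 ms
3 measures = 3 × 180000 / 129 = 540000 / 129
= 4186.0 ms


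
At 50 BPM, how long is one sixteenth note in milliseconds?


One quarter-note beat = 60000 / BPM = 60000 / 50 ms
Sixteenth note = 1/4 × quarter note
Duration = 1/4 × 60000 / 50 = 15000 / 50
= 300.0 ms


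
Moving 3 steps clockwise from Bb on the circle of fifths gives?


Each clockwise step on the circle of fifths moves up a perfect 5th
From Bb: Bb → F → C → G
= G


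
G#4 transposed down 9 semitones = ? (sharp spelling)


G#4: chromatic position 8 in octave 4 → absolute = 4×12 + 8 = 56
Transpose down 9: 56 - 9 = 47
47 = 3×12 + 11 → B in octave 3
Result = B3


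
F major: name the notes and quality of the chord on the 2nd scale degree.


Working:
F major scale: F G A Bb C D E
Diatonic triad on degree 2 stacks scale notes 2, 4, 6: G Bb D
G→Bb = 3 semitones; G→D = 7 semitones → minor triad
= G Bb D (minor)


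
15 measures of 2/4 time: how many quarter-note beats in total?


Reasoning:
Time signature 2/4: the bottom number 4 means the quarter note gets one count
The top number 2 means 2 quarter-note beats per measure
Total = 2 × 15 measures
= 30 quarter-note beats


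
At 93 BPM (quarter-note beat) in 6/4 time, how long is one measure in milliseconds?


Working:
Quarter-note beat duration = 60000 / 93 ms
Beats per measure (6/4) = 6
One measure = 6 × 60000 / 93 = 360000 / 93 ms
= 3871.0 ms


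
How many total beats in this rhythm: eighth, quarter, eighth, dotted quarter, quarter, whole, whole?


Beat values:
  eighth = 0.5 beats
  quarter = 1 beat
  eighth = 0.5 beats
  dotted quarter = 1.5 beats
  quarter = 1 beat
  whole = 4 beats
  whole = 4 beats
Sum = 0.5 + 1 + 0.5 + 1.5 + 1 + 4 + 4
= 12.5 beats


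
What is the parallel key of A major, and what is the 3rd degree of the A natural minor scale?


Solution.
Parallel keys share the same tonic but differ in mode
A major → parallel is A minor
A natural minor scale: A B C D E F G
= A minor; 3rd degree = C


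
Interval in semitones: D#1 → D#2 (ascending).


Absolute semitone position = octave×12 + chromatic position
D#1: 1×12 + 3 = 15
D#2: 2×12 + 3 = 27
Difference = 27 - 15 = 12
= 12 semitones


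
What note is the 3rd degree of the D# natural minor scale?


Natural minor scale pattern: W-H-W-W-H-W-W (2-1-2-2-1-2-2 semitones)
Starting from D#:
  D# + 2 semitones → E#
  E# + 1 semitone → F#
  F# + 2 semitones → G#
  G# + 2 semitones → A#
  A# + 1 semitone → B
  B + 2 semitones → C#
  C# + 2 semitones → D#
Scale: D# E# F# G# A# B C#
Degree 3 = F#


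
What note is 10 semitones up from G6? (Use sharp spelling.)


Solution.
G6: chromatic position 7 in octave 6 → absolute = 6×12 + 7 = 79
Transpose up 10: 79 + 10 = 89
89 = 7×12 + 5 → F in octave 7
Result = F7


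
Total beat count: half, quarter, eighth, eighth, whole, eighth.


Beat values:
  half = 2 beats
  quarter = 1 beat
  eighth = 0.5 beats
  eighth = 0.5 beats
  whole = 4 beats
  eighth = 0.5 beats
Sum = 2 + 1 + 0.5 + 0.5 + 4 + 0.5
= 8.5 beats


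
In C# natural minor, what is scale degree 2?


Let's work it out.
Natural minor scale pattern: W-H-W-W-H-W-W (2-1-2-2-1-2-2 semitones)
Starting from C#:
  C# + 2 semitones → D#
  D# + 1 semitone → E
  E + 2 semitones → F#
  F# + 2 semitones → G#
  G# + 1 semitone → A
  A + 2 semitones → B
  B + 2 semitones → C#
Scale: C# D# E F# G# A B
Degree 2 = D#


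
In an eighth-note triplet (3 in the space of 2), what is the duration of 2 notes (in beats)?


Step by step:
Triplet: 3 notes occupy the space of 2 eighth notes
Space = 2 × 1/2 = 1 beat
Each triplet note = 1 / 3 = 1/3 beats
2 notes = 2 × 1/3 = 2/3
= 2/3 beats


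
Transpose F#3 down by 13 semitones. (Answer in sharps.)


F#3: chromatic position 6 in octave 3 → absolute = 3×12 + 6 = 42
Transpose down 13: 42 - 13 = 29
29 = 2×12 + 5 → F in octave 2
Result = F2


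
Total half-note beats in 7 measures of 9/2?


Step by step:
Time signature 9/2: the bottom number 2 means the half note gets one count
The top number 9 means 9 half-note beats per measure
Total = 9 × 7 measures
= 63 half-note beats


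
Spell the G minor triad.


Step by step:
Minor triad = root + minor 3rd (3 semitones) + perfect 5th (7 semitones)
A triad on G stacks thirds, so the chord tones use letter names G-B-D
Root: G
Minor 3rd above G: Bb
Perfect 5th above G: D
Chord = G Bb D


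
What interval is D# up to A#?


Solution.
Letter names: D → A spans 5 letter names → a 5th
Semitones: D# → A# = 7 half-steps
A 5th of 7 semitones is a perfect 5th
= perfect 5th


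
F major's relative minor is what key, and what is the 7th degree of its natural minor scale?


Reasoning:
The relative minor shares the major's key signature and starts on its 6th degree
6th degree = a major 6th above the tonic; a major 6th above F is D
→ relative minor of F major is D minor
D natural minor scale: D E F G A Bb C
= D minor; 7th degree = C


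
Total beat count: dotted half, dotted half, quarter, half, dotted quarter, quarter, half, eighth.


Reasoning:
Beat values:
  dotted half = 3 beats
  dotted half = 3 beats
  quarter = 1 beat
  half = 2 beats
  dotted quarter = 1.5 beats
  quarter = 1 beat
  half = 2 beats
  eighth = 0.5 beats
Sum = 3 + 3 + 1 + 2 + 1.5 + 1 + 2 + 0.5
= 14 beats


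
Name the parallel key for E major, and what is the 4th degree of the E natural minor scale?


Solution.
Parallel keys share the same tonic but differ in mode
E major → parallel is E minor
E natural minor scale: E F# G A B C D
= E minor; 4th degree = A


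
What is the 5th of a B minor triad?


Minor triad = root + minor 3rd (3 semitones) + perfect 5th (7 semitones)
A triad on B stacks thirds, so the chord tones use letter names B-D-F
Root: B
Minor 3rd above B: D
Perfect 5th above B: F#
The 5th = F#


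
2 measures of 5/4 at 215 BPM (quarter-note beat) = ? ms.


Solution.
Quarter-note beat duration = 60000 / 215 ms
Beats per measure (5/4) = 5
One measure = 5 × 60000 / 215 = 300000 / 215 ms
2 measures = 2 × 300000 / 215 = 600000 / 215
= 2790.7 ms


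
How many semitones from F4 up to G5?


Step by step:
Absolute semitone position = octave×12 + chromatic position
F4: 4×12 + 5 = 53
G5: 5×12 + 7 = 67
Difference = 67 - 53 = 14
= 14 semitones


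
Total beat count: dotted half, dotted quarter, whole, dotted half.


Step by step:
Beat values:
  dotted half = 3 beats
  dotted quarter = 1.5 beats
  whole = 4 beats
  dotted half = 3 beats
Sum = 3 + 1.5 + 4 + 3
= 11.5 beats


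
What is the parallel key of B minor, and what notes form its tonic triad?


Working:
Parallel keys share the same tonic but differ in mode
B minor → parallel is B major
Tonic triad of B major = B D# F#
= B major; triad = B D# F#


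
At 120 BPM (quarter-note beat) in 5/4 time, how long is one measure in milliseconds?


Reasoning:
Quarter-note beat duration = 60000 / 120 ms
Beats per measure (5/4) = 5
One measure = 5 × 60000 / 120 = 300000 / 120 ms
= 2500.0 ms


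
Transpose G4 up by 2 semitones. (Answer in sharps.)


Solution.
G4: chromatic position 7 in octave 4 → absolute = 4×12 + 7 = 55
Transpose up 2: 55 + 2 = 57
57 = 4×12 + 9 → A in octave 4
Result = A4


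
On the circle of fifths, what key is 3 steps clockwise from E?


Let's work it out.
Each clockwise step on the circle of fifths moves up a perfect 5th
From E: E → B → F#/Gb → Db
= Db


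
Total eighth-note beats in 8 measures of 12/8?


Step by step:
Time signature 12/8: the bottom number 8 means the eighth note gets one count
The top number 12 means 12 eighth-note beats per measure
Total = 12 × 8 measures
= 96 eighth-note beats


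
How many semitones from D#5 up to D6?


Solution.
Absolute semitone position = octave×12 + chromatic position
D#5: 5×12 + 3 = 63
D6: 6×12 + 2 = 74
Difference = 74 - 63 = 11
= 11 semitones


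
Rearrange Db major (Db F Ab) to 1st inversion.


Root position: Db F Ab
1st inversion: move root up an octave
Bass note: F
Notes (bottom to top) = F Ab Db


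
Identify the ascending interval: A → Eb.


Letter names: A → E spans 5 letter names → a 5th
Semitones: A → Eb = 6 half-steps
A 5th of 6 semitones is a diminished 5th
= diminished 5th


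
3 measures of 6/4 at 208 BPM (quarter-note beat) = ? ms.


Step by step:
Quarter-note beat duration = 60000 / 208 ms
Beats per measure (6/4) = 6
One measure = 6 × 60000 / 208 = 360000 / 208 ms
3 measures = 3 × 360000 / 208 = 1080000 / 208
= 5192.3 ms


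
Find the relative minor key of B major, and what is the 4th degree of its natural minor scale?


Working:
The relative minor shares the major's key signature and starts on its 6th degree
6th degree = a major 6th above the tonic; a major 6th above B is G#
→ relative minor of B major is G# minor
G# natural minor scale: G# A# B C# D# E F#
= G# minor; 4th degree = C#


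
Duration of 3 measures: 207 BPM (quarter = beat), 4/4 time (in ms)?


Working:
Quarter-note beat duration = 60000 / 207 ms
Beats per measure (4/4) = 4
One measure = 4 × 60000 / 207 = 240000 / 207 ms
3 measures = 3 × 240000 / 207 = 720000 / 207
= 3478.3 ms


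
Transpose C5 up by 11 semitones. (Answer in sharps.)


Step by step:
C5: chromatic position 0 in octave 5 → absolute = 5×12 + 0 = 60
Transpose up 11: 60 + 11 = 71
71 = 5×12 + 11 → B in octave 5
Result = B5


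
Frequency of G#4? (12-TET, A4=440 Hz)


f = 440 × 2^(n/12) where n = semitones from A4
G#4: -1 semitones from A4
f = 440 × 2^(-1/12)
f = 415.30 Hz


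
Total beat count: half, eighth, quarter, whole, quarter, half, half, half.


Step by step:
Beat values:
  half = 2 beats
  eighth = 0.5 beats
  quarter = 1 beat
  whole = 4 beats
  quarter = 1 beat
  half = 2 beats
  half = 2 beats
  half = 2 beats
Sum = 2 + 0.5 + 1 + 4 + 1 + 2 + 2 + 2
= 14.5 beats


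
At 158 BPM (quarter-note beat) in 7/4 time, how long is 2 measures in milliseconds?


Quarter-note beat duration = 60000 / 158 ms
Beats per measure (7/4) = 7
One measure = 7 × 60000 / 158 = 420000 / 158 ms
2 measures = 2 × 420000 / 158 = 840000 / 158
= 5316.5 ms


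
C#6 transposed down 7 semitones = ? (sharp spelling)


Step by step:
C#6: chromatic position 1 in octave 6 → absolute = 6×12 + 1 = 73
Transpose down 7: 73 - 7 = 66
66 = 5×12 + 6 → F# in octave 5
Result = F#5


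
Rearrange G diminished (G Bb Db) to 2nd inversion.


Working:
Root position: G Bb Db
2nd inversion: move root and 3rd up an octave
Bass note: Db
Notes (bottom to top) = Db G Bb


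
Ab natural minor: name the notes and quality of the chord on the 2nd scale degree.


Solution.
Ab natural minor scale: Ab Bb Cb Db Eb Fb Gb
Diatonic triad on degree 2 stacks scale notes 2, 4, 6: Bb Db Fb
Bb→Db = 3 semitones; Bb→Fb = 6 semitones → diminished triad
= Bb Db Fb (diminished)


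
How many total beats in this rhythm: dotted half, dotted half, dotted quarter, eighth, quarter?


Beat values:
  dotted half = 3 beats
  dotted half = 3 beats
  dotted quarter = 1.5 beats
  eighth = 0.5 beats
  quarter = 1 beat
Sum = 3 + 3 + 1.5 + 0.5 + 1
= 9 beats


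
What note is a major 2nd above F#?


Reasoning:
A 2nd spans 2 letter names, so from F we land on G
A major 2nd = 2 semitones above F#
Spell G at that pitch: G#
= G#


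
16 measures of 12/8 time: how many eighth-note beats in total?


Let's work it out.
Time signature 12/8: the bottom number 8 means the eighth note gets one count
The top number 12 means 12 eighth-note beats per measure
Total = 12 × 16 measures
= 192 eighth-note beats


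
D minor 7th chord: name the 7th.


Reasoning:
Minor 7th chord = root + minor 3rd + perfect 5th + minor 7th
Seventh chords stack in thirds, so the letter names are D-F-A-C
Root: D
Minor 3rd above D: F
Perfect 5th above D: A
Minor 7th above D: C
The 7th = C


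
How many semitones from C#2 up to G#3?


Let's work it out.
Absolute semitone position = octave×12 + chromatic position
C#2: 2×12 + 1 = 25
G#3: 3×12 + 8 = 44
Difference = 44 - 25 = 19
= 19 semitones


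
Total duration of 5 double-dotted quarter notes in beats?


Step by step:
Base quarter note = 1 beat
Dot 1 adds half the previous value: +1/2
Dot 2 adds half the previous value: +1/4
One double-dotted quarter = 1 + 1/2 + 1/4 = 7/4
5 of them = 5 × 7/4 = 35/4
= 35/4 beats


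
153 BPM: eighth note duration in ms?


One quarter-note beat = 60000 / BPM = 60000 / 153 ms
Eighth note = 1/2 × quarter note
Duration = 1/2 × 60000 / 153 = 30000 / 153
= 196.1 ms


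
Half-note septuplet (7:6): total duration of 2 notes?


Reasoning:
Septuplet: 7 notes occupy the space of 6 half notes
Space = 6 × 2 = 12 beats
Each septuplet note = 12 / 7 = 12/7 beats
2 notes = 2 × 12/7 = 24/7
= 24/7 beats


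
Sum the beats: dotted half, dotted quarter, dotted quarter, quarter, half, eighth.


Reasoning:
Beat values:
  dotted half = 3 beats
  dotted quarter = 1.5 beats
  dotted quarter = 1.5 beats
  quarter = 1 beat
  half = 2 beats
  eighth = 0.5 beats
Sum = 3 + 1.5 + 1.5 + 1 + 2 + 0.5
= 9.5 beats


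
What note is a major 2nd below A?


Step by step:
A 2nd spans 2 letter names, so from A we land on G
A major 2nd = 2 semitones below A
Spell G at that pitch: G
= G


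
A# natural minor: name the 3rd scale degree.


Let's work it out.
Natural minor scale pattern: W-H-W-W-H-W-W (2-1-2-2-1-2-2 semitones)
Starting from A#:
  A# + 2 semitones → B#
  B# + 1 semitone → C#
  C# + 2 semitones → D#
  D# + 2 semitones → E#
  E# + 1 semitone → F#
  F# + 2 semitones → G#
  G# + 2 semitones → A#
Scale: A# B# C# D# E# F# G#
Degree 3 = C#


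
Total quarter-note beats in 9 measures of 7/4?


Solution.
Time signature 7/4: the bottom number 4 means the quarter note gets one count
The top number 7 means 7 quarter-note beats per measure
Total = 7 × 9 measures
= 63 quarter-note beats


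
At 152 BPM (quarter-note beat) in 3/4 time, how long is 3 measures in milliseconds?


Quarter-note beat duration = 60000 / 152 ms
Beats per measure (3/4) = 3
One measure = 3 × 60000 / 152 = 180000 / 152 ms
3 measures = 3 × 180000 / 152 = 540000 / 152
= 3552.6 ms


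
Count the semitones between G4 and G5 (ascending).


Absolute semitone position = octave×12 + chromatic position
G4: 4×12 + 7 = 55
G5: 5×12 + 7 = 67
Difference = 67 - 55 = 12
= 12 semitones


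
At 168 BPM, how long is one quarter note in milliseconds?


Reasoning:
One quarter-note beat = 60000 / BPM = 60000 / 168 ms
Duration = 60000 / 168
= 357.1 ms


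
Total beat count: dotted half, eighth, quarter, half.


Working:
Beat values:
  dotted half = 3 beats
  eighth = 0.5 beats
  quarter = 1 beat
  half = 2 beats
Sum = 3 + 0.5 + 1 + 2
= 6.5 beats


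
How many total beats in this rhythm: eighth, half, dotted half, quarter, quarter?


Beat values:
  eighth = 0.5 beats
  half = 2 beats
  dotted half = 3 beats
  quarter = 1 beat
  quarter = 1 beat
Sum = 0.5 + 2 + 3 + 1 + 1
= 7.5 beats


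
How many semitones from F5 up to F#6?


Solution.
Absolute semitone position = octave×12 + chromatic position
F5: 5×12 + 5 = 65
F#6: 6×12 + 6 = 78
Difference = 78 - 65 = 13
= 13 semitones


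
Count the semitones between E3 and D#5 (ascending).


Let's work it out.
Absolute semitone position = octave×12 + chromatic position
E3: 3×12 + 4 = 40
D#5: 5×12 + 3 = 63
Difference = 63 - 40 = 23
= 23 semitones


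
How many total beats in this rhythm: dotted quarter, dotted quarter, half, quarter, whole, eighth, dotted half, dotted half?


Step by step:
Beat values:
  dotted quarter = 1.5 beats
  dotted quarter = 1.5 beats
  half = 2 beats
  quarter = 1 beat
  whole = 4 beats
  eighth = 0.5 beats
  dotted half = 3 beats
  dotted half = 3 beats
Sum = 1.5 + 1.5 + 2 + 1 + 4 + 0.5 + 3 + 3
= 16.5 beats


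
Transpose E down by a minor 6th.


Working:
minor 6th: 6 letter names, 8 semitones
Letter: E - 5 → G
Pitch: E - 8 semitones, spelled as a G → G#
= G#


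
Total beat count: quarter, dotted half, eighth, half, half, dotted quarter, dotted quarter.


Step by step:
Beat values:
  quarter = 1 beat
  dotted half = 3 beats
  eighth = 0.5 beats
  half = 2 beats
  half = 2 beats
  dotted quarter = 1.5 beats
  dotted quarter = 1.5 beats
Sum = 1 + 3 + 0.5 + 2 + 2 + 1.5 + 1.5
= 11.5 beats


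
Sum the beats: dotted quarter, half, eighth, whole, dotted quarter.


Beat values:
  dotted quarter = 1.5 beats
  half = 2 beats
  eighth = 0.5 beats
  whole = 4 beats
  dotted quarter = 1.5 beats
Sum = 1.5 + 2 + 0.5 + 4 + 1.5
= 9.5 beats


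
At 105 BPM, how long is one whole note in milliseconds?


One quarter-note beat = 60000 / BPM = 60000 / 105 ms
Whole note = 4 × quarter note
Duration = 4 × 60000 / 105 = 240000 / 105
= 2285.7 ms


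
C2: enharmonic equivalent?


Enharmonic notes sound the same pitch but are spelled with different letter names
C and Dbb name the same pitch class
= Dbb2


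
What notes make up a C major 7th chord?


Let's work it out.
Major 7th chord = root + major 3rd + perfect 5th + major 7th
Seventh chords stack in thirds, so the letter names are C-E-G-B
Root: C
Major 3rd above C: E
Perfect 5th above C: G
Major 7th above C: B
Chord = C E G B


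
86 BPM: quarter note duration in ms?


Working:
One quarter-note beat = 60000 / BPM = 60000 / 86 ms
Duration = 60000 / 86
= 697.7 ms


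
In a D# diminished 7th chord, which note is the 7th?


Step by step:
Diminished 7th chord = root + minor 3rd + diminished 5th + diminished 7th
Seventh chords stack in thirds, so the letter names are D-F-A-C
Root: D#
Minor 3rd above D#: F#
Diminished 5th above D#: A
Diminished 7th above D#: C
The 7th = C


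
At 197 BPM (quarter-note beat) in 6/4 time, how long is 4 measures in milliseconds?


Reasoning:
Quarter-note beat duration = 60000 / 197 ms
Beats per measure (6/4) = 6
One measure = 6 × 60000 / 197 = 360000 / 197 ms
4 measures = 4 × 360000 / 197 = 1440000 / 197
= 7309.6 ms


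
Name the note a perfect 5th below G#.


Reasoning:
A 5th spans 5 letter names, so from G we land on C
A perfect 5th = 7 semitones below G#
Spell C at that pitch: C#
= C#


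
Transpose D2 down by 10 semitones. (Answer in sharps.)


Reasoning:
D2: chromatic position 2 in octave 2 → absolute = 2×12 + 2 = 26
Transpose down 10: 26 - 10 = 16
16 = 1×12 + 4 → E in octave 1
Result = E1


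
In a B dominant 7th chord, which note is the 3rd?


Dominant 7th chord = root + major 3rd + perfect 5th + minor 7th
Seventh chords stack in thirds, so the letter names are B-D-F-A
Root: B
Major 3rd above B: D#
Perfect 5th above B: F#
Minor 7th above B: A
The 3rd = D#


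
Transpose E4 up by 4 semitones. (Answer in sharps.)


Let's work it out.
E4: chromatic position 4 in octave 4 → absolute = 4×12 + 4 = 52
Transpose up 4: 52 + 4 = 56
56 = 4×12 + 8 → G# in octave 4
Result = G#4


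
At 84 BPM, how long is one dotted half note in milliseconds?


One quarter-note beat = 60000 / BPM = 60000 / 84 ms
Dotted half note = 3 × quarter note
Duration = 3 × 60000 / 84 = 180000 / 84
= 2142.9 ms


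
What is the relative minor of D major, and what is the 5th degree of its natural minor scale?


Reasoning:
The relative minor shares the major's key signature and starts on its 6th degree
6th degree = a major 6th above the tonic; a major 6th above D is B
→ relative minor of D major is B minor
B natural minor scale: B C# D E F# G A
= B minor; 5th degree = F#


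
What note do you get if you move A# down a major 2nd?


Let's work it out.
major 2nd: 2 letter names, 2 semitones
Letter: A - 1 → G
Pitch: A# - 2 semitones, spelled as a G → G#
= G#


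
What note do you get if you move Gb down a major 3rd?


major 3rd: 3 letter names, 4 semitones
Letter: G - 2 → E
Pitch: Gb - 4 semitones, spelled as an E → Ebb
= Ebb


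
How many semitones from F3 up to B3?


Let's work it out.
Absolute semitone position = octave×12 + chromatic position
F3: 3×12 + 5 = 41
B3: 3×12 + 11 = 47
Difference = 47 - 41 = 6
= 6 semitones


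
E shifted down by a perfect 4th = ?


perfect 4th: 4 letter names, 5 semitones
Letter: E - 3 → B
Pitch: E - 5 semitones, spelled as a B → B
= B


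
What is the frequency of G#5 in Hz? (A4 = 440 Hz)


Reasoning:
f = 440 × 2^(n/12) where n = semitones from A4
G#5: 11 semitones from A4
f = 440 × 2^(11/12)
f = 830.61 Hz


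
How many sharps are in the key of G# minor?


Working:
Sharp minor keys follow the circle of fifths: A(0), E(1), B(2), F#(3), C#(4), G#(5), D#(6), A#(7)
G# minor has 5 sharps
Order of sharps: F# C# G# D# A# E# B# → first 5: F#, C#, G#, D#, A#
= 5 sharps


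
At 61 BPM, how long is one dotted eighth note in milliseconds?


Step by step:
One quarter-note beat = 60000 / BPM = 60000 / 61 ms
Dotted eighth note = 3/4 × quarter note
Duration = 3/4 × 60000 / 61 = 45000 / 61
= 737.7 ms


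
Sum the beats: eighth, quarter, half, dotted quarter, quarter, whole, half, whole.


Step by step:
Beat values:
  eighth = 0.5 beats
  quarter = 1 beat
  half = 2 beats
  dotted quarter = 1.5 beats
  quarter = 1 beat
  whole = 4 beats
  half = 2 beats
  whole = 4 beats
Sum = 0.5 + 1 + 2 + 1.5 + 1 + 4 + 2 + 4
= 16 beats


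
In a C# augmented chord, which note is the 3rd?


Step by step:
Augmented triad = root + major 3rd (4 semitones) + augmented 5th (8 semitones)
A triad on C# stacks thirds, so the chord tones use letter names C-E-G
Root: C#
Major 3rd above C#: E#
Augmented 5th above C#: G##
The 3rd = E#


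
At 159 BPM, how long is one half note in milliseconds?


Solution.
One quarter-note beat = 60000 / BPM = 60000 / 159 ms
Half note = 2 × quarter note
Duration = 2 × 60000 / 159 = 120000 / 159
= 754.7 ms


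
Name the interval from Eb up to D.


Step by step:
Letter names: E → D spans 7 letter names → a 7th
Semitones: Eb → D = 11 half-steps
A 7th of 11 semitones is a major 7th
= major 7th


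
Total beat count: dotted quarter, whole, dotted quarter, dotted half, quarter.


Beat values:
  dotted quarter = 1.5 beats
  whole = 4 beats
  dotted quarter = 1.5 beats
  dotted half = 3 beats
  quarter = 1 beat
Sum = 1.5 + 4 + 1.5 + 3 + 1
= 11 beats


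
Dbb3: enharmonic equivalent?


Working:
Enharmonic notes sound the same pitch but are spelled with different letter names
Dbb and C name the same pitch class
= C3


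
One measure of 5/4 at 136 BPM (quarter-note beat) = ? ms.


Quarter-note beat duration = 60000 / 136 ms
Beats per measure (5/4) = 5
One measure = 5 × 60000 / 136 = 300000 / 136 ms
= 2205.9 ms


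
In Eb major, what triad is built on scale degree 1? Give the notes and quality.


Working:
Eb major scale: Eb F G Ab Bb C D
Diatonic triad on degree 1 stacks scale notes 1, 3, 5: Eb G Bb
Eb→G = 4 semitones; Eb→Bb = 7 semitones → major triad
= Eb G Bb (major)


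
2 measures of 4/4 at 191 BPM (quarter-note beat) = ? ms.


Step by step:
Quarter-note beat duration = 60000 / 191 ms
Beats per measure (4/4) = 4
One measure = 4 × 60000 / 191 = 240000 / 191 ms
2 measures = 2 × 240000 / 191 = 480000 / 191
= 2513.1 ms


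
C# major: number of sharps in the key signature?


Sharp major keys follow the circle of fifths: C(0), G(1), D(2), A(3), E(4), B(5), F#(6), C#(7)
C# major has 7 sharps
Order of sharps: F# C# G# D# A# E# B# → first 7: F#, C#, G#, D#, A#, E#, B#
= 7 sharps


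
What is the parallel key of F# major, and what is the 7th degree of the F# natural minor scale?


Let's work it out.
Parallel keys share the same tonic but differ in mode
F# major → parallel is F# minor
F# natural minor scale: F# G# A B C# D E
= F# minor; 7th degree = E


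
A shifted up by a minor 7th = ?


Solution.
minor 7th: 7 letter names, 10 semitones
Letter: A + 6 → G
Pitch: A + 10 semitones, spelled as a G → G
= G


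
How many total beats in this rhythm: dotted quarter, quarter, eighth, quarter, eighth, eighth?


Reasoning:
Beat values:
  dotted quarter = 1.5 beats
  quarter = 1 beat
  eighth = 0.5 beats
  quarter = 1 beat
  eighth = 0.5 beats
  eighth = 0.5 beats
Sum = 1.5 + 1 + 0.5 + 1 + 0.5 + 0.5
= 5 beats


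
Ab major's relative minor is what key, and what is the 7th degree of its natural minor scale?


Solution.
The relative minor shares the major's key signature and starts on its 6th degree
6th degree = a major 6th above the tonic; a major 6th above Ab is F
→ relative minor of Ab major is F minor
F natural minor scale: F G Ab Bb C Db Eb
= F minor; 7th degree = Eb


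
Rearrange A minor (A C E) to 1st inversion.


Solution.
Root position: A C E
1st inversion: move root up an octave
Bass note: C
Notes (bottom to top) = C E A


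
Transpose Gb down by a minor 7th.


Reasoning:
minor 7th: 7 letter names, 10 semitones
Letter: G - 6 → A
Pitch: Gb - 10 semitones, spelled as an A → Ab
= Ab


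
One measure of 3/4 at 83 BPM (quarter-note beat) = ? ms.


Quarter-note beat duration = 60000 / 83 ms
Beats per measure (3/4) = 3
One measure = 3 × 60000 / 83 = 180000 / 83 ms
= 2168.7 ms


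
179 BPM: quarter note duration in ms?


Reasoning:
One quarter-note beat = 60000 / BPM = 60000 / 179 ms
Duration = 60000 / 179
= 335.2 ms


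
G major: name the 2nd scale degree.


Major scale pattern: W-W-H-W-W-W-H (2-2-1-2-2-2-1 semitones)
Starting from G:
  G + 2 semitones → A
  A + 2 semitones → B
  B + 1 semitone → C
  C + 2 semitones → D
  D + 2 semitones → E
  E + 2 semitones → F#
  F# + 1 semitone → G
Scale: G A B C D E F#
Degree 2 = A


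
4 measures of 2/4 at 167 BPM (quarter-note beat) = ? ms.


Step by step:
Quarter-note beat duration = 60000 / 167 ms
Beats per measure (2/4) = 2
One measure = 2 × 60000 / 167 = 120000 / 167 ms
4 measures = 4 × 120000 / 167 = 480000 / 167
= 2874.3 ms


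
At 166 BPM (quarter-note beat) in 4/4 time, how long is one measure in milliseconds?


Step by step:
Quarter-note beat duration = 60000 / 166 ms
Beats per measure (4/4) = 4
One measure = 4 × 60000 / 166 = 240000 / 166 ms
= 1445.8 ms


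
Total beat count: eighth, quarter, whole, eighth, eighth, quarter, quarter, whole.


Reasoning:
Beat values:
  eighth = 0.5 beats
  quarter = 1 beat
  whole = 4 beats
  eighth = 0.5 beats
  eighth = 0.5 beats
  quarter = 1 beat
  quarter = 1 beat
  whole = 4 beats
Sum = 0.5 + 1 + 4 + 0.5 + 0.5 + 1 + 1 + 4
= 12.5 beats


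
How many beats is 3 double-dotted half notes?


Solution.
Base half note = 2 beats
Dot 1 adds half the previous value: +1
Dot 2 adds half the previous value: +1/2
One double-dotted half = 2 + 1 + 1/2 = 7/2
3 of them = 3 × 7/2 = 21/2
= 21/2 beats


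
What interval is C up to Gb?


Step by step:
Letter names: C → G spans 5 letter names → a 5th
Semitones: C → Gb = 6 half-steps
A 5th of 6 semitones is a diminished 5th
= diminished 5th


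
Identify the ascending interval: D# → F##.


Working:
Letter names: D → F spans 3 letter names → a 3rd
Semitones: D# → F## = 4 half-steps
A 3rd of 4 semitones is a major 3rd
= major 3rd


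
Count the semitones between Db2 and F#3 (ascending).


Absolute semitone position = octave×12 + chromatic position
Db2: 2×12 + 1 = 25
F#3: 3×12 + 6 = 42
Difference = 42 - 25 = 17
= 17 semitones


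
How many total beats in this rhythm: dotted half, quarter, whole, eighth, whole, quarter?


Solution.
Beat values:
  dotted half = 3 beats
  quarter = 1 beat
  whole = 4 beats
  eighth = 0.5 beats
  whole = 4 beats
  quarter = 1 beat
Sum = 3 + 1 + 4 + 0.5 + 4 + 1
= 13.5 beats


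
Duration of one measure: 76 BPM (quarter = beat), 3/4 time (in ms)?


Quarter-note beat duration = 60000 / 76 ms
Beats per measure (3/4) = 3
One measure = 3 × 60000 / 76 = 180000 / 76 ms
= 2368.4 ms


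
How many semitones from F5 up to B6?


Let's work it out.
Absolute semitone position = octave×12 + chromatic position
F5: 5×12 + 5 = 65
B6: 6×12 + 11 = 83
Difference = 83 - 65 = 18
= 18 semitones


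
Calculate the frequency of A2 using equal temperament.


Step by step:
f = 440 × 2^(n/12) where n = semitones from A4
A2: -24 semitones from A4
f = 440 × 2^(-24/12)
f = 110.00 Hz


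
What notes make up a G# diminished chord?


Reasoning:
Diminished triad = root + minor 3rd (3 semitones) + diminished 5th (6 semitones)
A triad on G# stacks thirds, so the chord tones use letter names G-B-D
Root: G#
Minor 3rd above G#: B
Diminished 5th above G#: D
Chord = G# B D


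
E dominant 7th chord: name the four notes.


Working:
Dominant 7th chord = root + major 3rd + perfect 5th + minor 7th
Seventh chords stack in thirds, so the letter names are E-G-B-D
Root: E
Major 3rd above E: G#
Perfect 5th above E: B
Minor 7th above E: D
Chord = E G# B D


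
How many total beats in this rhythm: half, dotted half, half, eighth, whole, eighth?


Solution.
Beat values:
  half = 2 beats
  dotted half = 3 beats
  half = 2 beats
  eighth = 0.5 beats
  whole = 4 beats
  eighth = 0.5 beats
Sum = 2 + 3 + 2 + 0.5 + 4 + 0.5
= 12 beats


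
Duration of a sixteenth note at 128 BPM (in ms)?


Working:
One quarter-note beat = 60000 / BPM = 60000 / 128 ms
Sixteenth note = 1/4 × quarter note
Duration = 1/4 × 60000 / 128 = 15000 / 128
= 117.2 ms


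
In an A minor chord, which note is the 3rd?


Minor triad = root + minor 3rd (3 semitones) + perfect 5th (7 semitones)
A triad on A stacks thirds, so the chord tones use letter names A-C-E
Root: A
Minor 3rd above A: C
Perfect 5th above A: E
The 3rd = C


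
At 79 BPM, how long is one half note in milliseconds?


Let's work it out.
One quarter-note beat = 60000 / BPM = 60000 / 79 ms
Half note = 2 × quarter note
Duration = 2 × 60000 / 79 = 120000 / 79
= 1519.0 ms


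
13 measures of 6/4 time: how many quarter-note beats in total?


Reasoning:
Time signature 6/4: the bottom number 4 means the quarter note gets one count
The top number 6 means 6 quarter-note beats per measure
Total = 6 × 13 measures
= 78 quarter-note beats


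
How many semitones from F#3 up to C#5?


Step by step:
Absolute semitone position = octave×12 + chromatic position
F#3: 3×12 + 6 = 42
C#5: 5×12 + 1 = 61
Difference = 61 - 42 = 19
= 19 semitones


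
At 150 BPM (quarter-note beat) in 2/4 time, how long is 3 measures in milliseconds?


Quarter-note beat duration = 60000 / 150 ms
Beats per measure (2/4) = 2
One measure = 2 × 60000 / 150 = 120000 / 150 ms
3 measures = 3 × 120000 / 150 = 360000 / 150
= 2400.0 ms


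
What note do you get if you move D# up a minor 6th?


Solution.
minor 6th: 6 letter names, 8 semitones
Letter: D + 5 → B
Pitch: D# + 8 semitones, spelled as a B → B
= B


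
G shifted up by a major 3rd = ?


Working:
major 3rd: 3 letter names, 4 semitones
Letter: G + 2 → B
Pitch: G + 4 semitones, spelled as a B → B
= B


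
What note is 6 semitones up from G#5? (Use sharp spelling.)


Step by step:
G#5: chromatic position 8 in octave 5 → absolute = 5×12 + 8 = 68
Transpose up 6: 68 + 6 = 74
74 = 6×12 + 2 → D in octave 6
Result = D6


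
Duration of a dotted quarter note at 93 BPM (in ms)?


Solution.
One quarter-note beat = 60000 / BPM = 60000 / 93 ms
Dotted quarter note = 3/2 × quarter note
Duration = 3/2 × 60000 / 93 = 90000 / 93
= 967.7 ms


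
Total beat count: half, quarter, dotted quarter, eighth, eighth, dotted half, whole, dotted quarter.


Step by step:
Beat values:
  half = 2 beats
  quarter = 1 beat
  dotted quarter = 1.5 beats
  eighth = 0.5 beats
  eighth = 0.5 beats
  dotted half = 3 beats
  whole = 4 beats
  dotted quarter = 1.5 beats
Sum = 2 + 1 + 1.5 + 0.5 + 0.5 + 3 + 4 + 1.5
= 14 beats


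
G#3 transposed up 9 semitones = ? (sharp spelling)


Working:
G#3: chromatic position 8 in octave 3 → absolute = 3×12 + 8 = 44
Transpose up 9: 44 + 9 = 53
53 = 4×12 + 5 → F in octave 4
Result = F4


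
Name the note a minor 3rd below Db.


Solution.
A 3rd spans 3 letter names, so from D we land on B
A minor 3rd = 3 semitones below Db
Spell B at that pitch: Bb
= Bb


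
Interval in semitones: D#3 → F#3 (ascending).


Reasoning:
Absolute semitone position = octave×12 + chromatic position
D#3: 3×12 + 3 = 39
F#3: 3×12 + 6 = 42
Difference = 42 - 39 = 3
= 3 semitones


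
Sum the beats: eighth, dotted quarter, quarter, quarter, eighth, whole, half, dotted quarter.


Step by step:
Beat values:
  eighth = 0.5 beats
  dotted quarter = 1.5 beats
  quarter = 1 beat
  quarter = 1 beat
  eighth = 0.5 beats
  whole = 4 beats
  half = 2 beats
  dotted quarter = 1.5 beats
Sum = 0.5 + 1.5 + 1 + 1 + 0.5 + 4 + 2 + 1.5
= 12 beats


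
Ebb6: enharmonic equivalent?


Step by step:
Enharmonic notes sound the same pitch but are spelled with different letter names
Ebb and D name the same pitch class
= D6


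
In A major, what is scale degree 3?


Let's work it out.
Major scale pattern: W-W-H-W-W-W-H (2-2-1-2-2-2-1 semitones)
Starting from A:
  A + 2 semitones → B
  B + 2 semitones → C#
  C# + 1 semitone → D
  D + 2 semitones → E
  E + 2 semitones → F#
  F# + 2 semitones → G#
  G# + 1 semitone → A
Scale: A B C# D E F# G#
Degree 3 = C#
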